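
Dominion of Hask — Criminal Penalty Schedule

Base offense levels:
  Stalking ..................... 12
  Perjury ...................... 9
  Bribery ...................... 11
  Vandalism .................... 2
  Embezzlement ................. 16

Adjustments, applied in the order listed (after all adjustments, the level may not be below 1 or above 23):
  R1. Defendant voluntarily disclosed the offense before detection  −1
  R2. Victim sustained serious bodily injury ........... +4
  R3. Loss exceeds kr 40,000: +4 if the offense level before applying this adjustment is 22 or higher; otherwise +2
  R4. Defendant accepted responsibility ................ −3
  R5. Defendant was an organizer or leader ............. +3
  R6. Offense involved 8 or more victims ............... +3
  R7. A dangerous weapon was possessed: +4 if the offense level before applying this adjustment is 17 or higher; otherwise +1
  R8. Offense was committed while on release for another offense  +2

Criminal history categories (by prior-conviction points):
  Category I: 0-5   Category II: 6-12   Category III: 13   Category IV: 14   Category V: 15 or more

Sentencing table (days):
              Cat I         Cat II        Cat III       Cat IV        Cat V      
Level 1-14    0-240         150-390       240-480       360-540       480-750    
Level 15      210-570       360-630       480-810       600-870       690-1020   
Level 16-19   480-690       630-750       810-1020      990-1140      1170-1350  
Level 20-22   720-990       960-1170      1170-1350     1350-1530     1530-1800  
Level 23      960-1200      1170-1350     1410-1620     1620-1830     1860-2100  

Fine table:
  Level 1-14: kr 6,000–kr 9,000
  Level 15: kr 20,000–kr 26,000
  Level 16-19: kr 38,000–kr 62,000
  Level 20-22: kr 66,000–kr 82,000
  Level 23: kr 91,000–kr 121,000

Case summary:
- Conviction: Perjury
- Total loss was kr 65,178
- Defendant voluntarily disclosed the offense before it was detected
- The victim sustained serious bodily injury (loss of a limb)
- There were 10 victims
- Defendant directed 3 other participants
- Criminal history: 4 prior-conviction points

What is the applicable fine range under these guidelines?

Base offense level for perjury: 9.
R1 applies: 9 − 1 = 8.
R2 applies: 8 + 4 = 12.
R3 applies (level before this adjustment is 12 < 22, so +2): 12 + 2 = 14.
R5 applies: 14 + 3 = 17.
R6 applies: 17 + 3 = 20.
R7 does not apply.
Final offense level: 20.
Level 20 falls in the 20-22 band.
Fine table: Level 20-22 → kr 66,000–kr 82,000.

kr 66,000–kr 82,000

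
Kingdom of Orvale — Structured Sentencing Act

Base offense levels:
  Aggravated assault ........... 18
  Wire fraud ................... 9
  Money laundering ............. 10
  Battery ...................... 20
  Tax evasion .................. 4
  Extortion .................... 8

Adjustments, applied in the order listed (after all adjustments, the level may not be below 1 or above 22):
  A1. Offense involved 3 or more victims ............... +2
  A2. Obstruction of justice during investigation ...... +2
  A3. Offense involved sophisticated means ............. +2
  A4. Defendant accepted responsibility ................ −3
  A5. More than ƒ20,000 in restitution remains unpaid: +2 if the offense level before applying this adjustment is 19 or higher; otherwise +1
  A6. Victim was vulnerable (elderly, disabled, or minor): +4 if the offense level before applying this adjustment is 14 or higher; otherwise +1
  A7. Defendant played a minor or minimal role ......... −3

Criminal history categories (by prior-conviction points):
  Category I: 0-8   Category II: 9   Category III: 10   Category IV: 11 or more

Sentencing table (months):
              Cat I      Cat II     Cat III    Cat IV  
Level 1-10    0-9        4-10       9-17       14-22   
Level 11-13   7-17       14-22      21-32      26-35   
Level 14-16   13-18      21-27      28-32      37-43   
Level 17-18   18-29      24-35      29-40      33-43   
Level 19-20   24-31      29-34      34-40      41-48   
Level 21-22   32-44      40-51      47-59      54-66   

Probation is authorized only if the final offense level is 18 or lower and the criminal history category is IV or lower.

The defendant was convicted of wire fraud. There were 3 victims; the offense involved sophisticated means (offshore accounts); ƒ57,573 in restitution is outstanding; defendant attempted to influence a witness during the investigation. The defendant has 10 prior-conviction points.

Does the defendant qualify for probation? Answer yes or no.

Yes

Base offense level for wire fraud: 9.
A1 applies: 9 + 2 = 11.
A2 applies: 11 + 2 = 13.
A3 applies: 13 + 2 = 15.
A5 applies (level before this adjustment is 15 < 19, so +1): 15 + 1 = 16.
A6 does not apply.
A7 does not apply.
Final offense level: 16.
Criminal history: 10 prior points → Category III (10).
Level 16 falls in the 14-16 band.
Grid: Level 14-16 × Category III = 28-32 months.
Probation check: level 16 ≤ 18 and category III ≤ IV → eligible.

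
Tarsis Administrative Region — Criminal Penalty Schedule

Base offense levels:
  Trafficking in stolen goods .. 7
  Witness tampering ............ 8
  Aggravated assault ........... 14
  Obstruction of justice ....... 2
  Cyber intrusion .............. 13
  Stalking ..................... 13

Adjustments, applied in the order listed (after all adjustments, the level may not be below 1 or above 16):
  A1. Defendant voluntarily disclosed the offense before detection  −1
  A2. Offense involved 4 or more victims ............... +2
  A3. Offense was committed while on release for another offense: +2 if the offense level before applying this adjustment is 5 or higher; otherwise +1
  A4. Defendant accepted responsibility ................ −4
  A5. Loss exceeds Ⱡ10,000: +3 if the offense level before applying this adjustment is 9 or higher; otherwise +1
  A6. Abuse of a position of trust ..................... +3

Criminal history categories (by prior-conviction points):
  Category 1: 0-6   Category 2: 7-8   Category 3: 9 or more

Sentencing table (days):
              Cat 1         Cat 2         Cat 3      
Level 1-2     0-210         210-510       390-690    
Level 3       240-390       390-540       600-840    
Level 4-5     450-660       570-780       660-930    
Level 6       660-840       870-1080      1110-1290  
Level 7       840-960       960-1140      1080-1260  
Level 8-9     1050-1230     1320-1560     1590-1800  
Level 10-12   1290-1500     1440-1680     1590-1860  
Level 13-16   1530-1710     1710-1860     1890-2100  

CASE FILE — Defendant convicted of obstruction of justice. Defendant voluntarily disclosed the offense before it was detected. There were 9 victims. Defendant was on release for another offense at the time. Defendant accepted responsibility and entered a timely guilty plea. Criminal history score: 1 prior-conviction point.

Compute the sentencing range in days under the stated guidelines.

0-210 days

Base offense level for obstruction of justice: 2.
A1 applies: 2 − 1 = 1.
A2 applies: 1 + 2 = 3.
A3 applies (level before this adjustment is 3 < 5, so +1): 3 + 1 = 4.
A4 applies: 4 − 4 = 0.
A6 does not apply.
Level 0 is below the minimum of 1; floored at 1.
Final offense level: 1.
Criminal history: 1 prior point → Category 1 (0-6).
Level 1 falls in the 1-2 band.
Grid: Level 1-2 × Category 1 = 0-210 days.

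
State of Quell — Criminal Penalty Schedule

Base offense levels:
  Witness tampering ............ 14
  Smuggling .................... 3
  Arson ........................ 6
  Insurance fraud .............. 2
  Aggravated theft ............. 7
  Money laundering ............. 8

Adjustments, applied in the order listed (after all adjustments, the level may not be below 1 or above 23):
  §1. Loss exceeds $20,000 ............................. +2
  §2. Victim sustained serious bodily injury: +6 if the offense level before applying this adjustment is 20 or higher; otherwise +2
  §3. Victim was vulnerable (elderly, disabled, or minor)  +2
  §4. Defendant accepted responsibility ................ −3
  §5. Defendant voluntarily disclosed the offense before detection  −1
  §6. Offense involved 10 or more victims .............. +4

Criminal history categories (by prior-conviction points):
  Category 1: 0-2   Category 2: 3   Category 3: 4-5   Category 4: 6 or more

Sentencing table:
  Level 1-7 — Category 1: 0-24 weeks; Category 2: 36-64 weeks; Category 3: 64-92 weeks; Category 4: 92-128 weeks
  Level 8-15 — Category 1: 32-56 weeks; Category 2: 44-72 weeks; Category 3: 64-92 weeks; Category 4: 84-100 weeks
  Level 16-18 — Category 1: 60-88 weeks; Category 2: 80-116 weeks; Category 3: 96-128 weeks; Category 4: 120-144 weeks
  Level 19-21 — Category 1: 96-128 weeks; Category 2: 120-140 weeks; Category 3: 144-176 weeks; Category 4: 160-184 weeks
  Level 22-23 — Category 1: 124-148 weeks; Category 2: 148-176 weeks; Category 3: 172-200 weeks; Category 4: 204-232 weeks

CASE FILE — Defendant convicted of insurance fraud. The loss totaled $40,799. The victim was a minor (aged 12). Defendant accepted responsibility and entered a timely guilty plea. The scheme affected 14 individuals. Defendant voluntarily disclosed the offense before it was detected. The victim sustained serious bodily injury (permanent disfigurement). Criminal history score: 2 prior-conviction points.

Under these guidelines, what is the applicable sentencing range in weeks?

Base offense level for insurance fraud: 2.
§1 applies: 2 + 2 = 4.
§2 applies (level before this adjustment is 4 < 20, so +2): 4 + 2 = 6.
§3 applies: 6 + 2 = 8.
§4 applies: 8 − 3 = 5.
§5 applies: 5 − 1 = 4.
§6 applies: 4 + 4 = 8.
Final offense level: 8.
Criminal history: 2 prior points → Category 1 (0-2).
Level 8 falls in the 8-15 band.
Grid: Level 8-15 × Category 1 = 32-56 weeks.

32-56 weeks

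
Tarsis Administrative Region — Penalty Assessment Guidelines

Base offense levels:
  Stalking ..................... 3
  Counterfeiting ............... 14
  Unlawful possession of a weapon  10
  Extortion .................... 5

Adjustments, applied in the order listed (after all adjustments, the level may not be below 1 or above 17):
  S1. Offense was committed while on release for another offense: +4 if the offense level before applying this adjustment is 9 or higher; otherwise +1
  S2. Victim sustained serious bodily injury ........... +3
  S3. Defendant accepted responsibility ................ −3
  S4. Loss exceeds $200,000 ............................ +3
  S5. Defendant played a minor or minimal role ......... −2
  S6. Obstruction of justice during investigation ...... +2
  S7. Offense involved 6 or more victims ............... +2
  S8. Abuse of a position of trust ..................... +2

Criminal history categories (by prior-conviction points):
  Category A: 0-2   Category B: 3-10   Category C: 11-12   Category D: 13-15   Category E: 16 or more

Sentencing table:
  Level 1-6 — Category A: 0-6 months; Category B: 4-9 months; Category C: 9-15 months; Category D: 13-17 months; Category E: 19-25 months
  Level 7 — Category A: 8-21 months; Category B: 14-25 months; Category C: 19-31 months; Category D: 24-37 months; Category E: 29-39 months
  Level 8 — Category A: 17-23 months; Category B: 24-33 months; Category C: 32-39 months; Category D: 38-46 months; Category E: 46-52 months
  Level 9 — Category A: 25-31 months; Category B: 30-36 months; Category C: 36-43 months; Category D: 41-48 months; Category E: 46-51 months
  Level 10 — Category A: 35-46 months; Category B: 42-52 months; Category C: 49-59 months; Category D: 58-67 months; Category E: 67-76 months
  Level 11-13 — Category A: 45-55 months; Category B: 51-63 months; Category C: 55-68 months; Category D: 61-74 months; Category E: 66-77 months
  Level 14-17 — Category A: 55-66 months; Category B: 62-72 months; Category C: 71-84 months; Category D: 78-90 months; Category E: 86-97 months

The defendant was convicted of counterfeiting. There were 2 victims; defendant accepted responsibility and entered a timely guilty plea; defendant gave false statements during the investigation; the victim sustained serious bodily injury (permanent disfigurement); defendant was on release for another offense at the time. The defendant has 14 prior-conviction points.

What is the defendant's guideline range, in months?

Base offense level for counterfeiting: 14.
S1 applies (level before this adjustment is 14 ≥ 9, so +4): 14 + 4 = 18.
S2 applies: 18 + 3 = 21.
S3 applies: 21 − 3 = 18.
S6 applies: 18 + 2 = 20.
Level 20 exceeds the maximum of 17; capped at 17.
Final offense level: 17.
Criminal history: 14 prior points → Category D (13-15).
Level 17 falls in the 14-17 band.
Grid: Level 14-17 × Category D = 78-90 months.

78-90 months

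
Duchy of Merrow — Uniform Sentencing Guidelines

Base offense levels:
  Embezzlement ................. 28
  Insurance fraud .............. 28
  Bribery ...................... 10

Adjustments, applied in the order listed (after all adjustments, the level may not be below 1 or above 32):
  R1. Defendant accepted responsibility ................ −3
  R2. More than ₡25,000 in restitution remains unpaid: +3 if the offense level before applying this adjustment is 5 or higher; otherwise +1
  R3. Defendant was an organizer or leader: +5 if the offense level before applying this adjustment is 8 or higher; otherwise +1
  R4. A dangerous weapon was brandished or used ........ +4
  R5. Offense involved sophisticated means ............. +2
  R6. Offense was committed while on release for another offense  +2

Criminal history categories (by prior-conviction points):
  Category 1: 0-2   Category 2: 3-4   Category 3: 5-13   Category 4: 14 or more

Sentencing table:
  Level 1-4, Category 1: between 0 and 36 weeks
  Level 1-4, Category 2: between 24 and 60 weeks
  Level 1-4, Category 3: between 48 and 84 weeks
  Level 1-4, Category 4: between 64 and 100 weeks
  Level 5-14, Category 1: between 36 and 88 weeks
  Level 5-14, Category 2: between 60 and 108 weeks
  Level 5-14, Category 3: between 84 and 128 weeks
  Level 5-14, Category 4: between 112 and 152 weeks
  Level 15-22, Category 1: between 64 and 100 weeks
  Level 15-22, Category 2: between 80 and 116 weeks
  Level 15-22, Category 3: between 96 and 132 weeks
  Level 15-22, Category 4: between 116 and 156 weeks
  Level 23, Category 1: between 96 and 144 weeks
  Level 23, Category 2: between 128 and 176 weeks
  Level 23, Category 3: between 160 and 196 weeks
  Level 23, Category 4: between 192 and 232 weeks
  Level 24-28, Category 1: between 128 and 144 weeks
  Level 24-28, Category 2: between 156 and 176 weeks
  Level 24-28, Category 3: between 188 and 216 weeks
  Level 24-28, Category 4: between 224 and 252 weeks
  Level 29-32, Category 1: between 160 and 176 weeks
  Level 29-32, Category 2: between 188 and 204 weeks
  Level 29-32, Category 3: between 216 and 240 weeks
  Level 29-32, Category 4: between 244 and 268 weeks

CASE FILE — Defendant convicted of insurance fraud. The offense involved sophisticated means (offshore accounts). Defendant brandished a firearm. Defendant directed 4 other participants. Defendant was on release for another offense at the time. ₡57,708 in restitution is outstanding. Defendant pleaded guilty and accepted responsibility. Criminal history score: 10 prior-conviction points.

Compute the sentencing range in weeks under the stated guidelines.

216-240 weeks

Base offense level for insurance fraud: 28.
R1 applies: 28 − 3 = 25.
R2 applies (level before this adjustment is 25 ≥ 5, so +3): 25 + 3 = 28.
R3 applies (level before this adjustment is 28 ≥ 8, so +5): 28 + 5 = 33.
R4 applies: 33 + 4 = 37.
R5 applies: 37 + 2 = 39.
R6 applies: 39 + 2 = 41.
Level 41 exceeds the maximum of 32; capped at 32.
Final offense level: 32.
Criminal history: 10 prior points → Category 3 (5-13).
Level 32 falls in the 29-32 band.
Grid: Level 29-32 × Category 3 = 216-240 weeks.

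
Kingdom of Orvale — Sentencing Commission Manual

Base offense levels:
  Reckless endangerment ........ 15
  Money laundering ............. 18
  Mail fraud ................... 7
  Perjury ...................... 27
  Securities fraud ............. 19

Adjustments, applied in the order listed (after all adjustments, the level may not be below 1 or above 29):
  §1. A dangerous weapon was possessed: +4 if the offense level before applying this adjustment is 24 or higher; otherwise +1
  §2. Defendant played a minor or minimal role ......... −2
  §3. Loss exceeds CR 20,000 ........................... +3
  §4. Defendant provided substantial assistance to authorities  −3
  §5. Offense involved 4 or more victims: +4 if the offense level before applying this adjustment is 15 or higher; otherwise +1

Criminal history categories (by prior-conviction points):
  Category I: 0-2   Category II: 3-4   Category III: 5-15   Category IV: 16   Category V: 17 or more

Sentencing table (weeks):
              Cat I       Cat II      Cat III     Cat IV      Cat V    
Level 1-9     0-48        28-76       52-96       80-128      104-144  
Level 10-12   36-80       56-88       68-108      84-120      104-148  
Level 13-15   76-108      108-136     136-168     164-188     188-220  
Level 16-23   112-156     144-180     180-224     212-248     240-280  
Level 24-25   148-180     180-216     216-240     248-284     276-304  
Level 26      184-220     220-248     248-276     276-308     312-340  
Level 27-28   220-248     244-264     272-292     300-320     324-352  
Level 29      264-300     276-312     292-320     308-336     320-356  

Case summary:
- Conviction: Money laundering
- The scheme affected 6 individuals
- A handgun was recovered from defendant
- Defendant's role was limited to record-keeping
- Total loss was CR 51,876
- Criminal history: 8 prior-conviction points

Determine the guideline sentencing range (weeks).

216-240 weeks

Base offense level for money laundering: 18.
§1 applies (level before this adjustment is 18 < 24, so +1): 18 + 1 = 19.
§2 applies: 19 − 2 = 17.
§3 applies: 17 + 3 = 20.
§4 does not apply.
§5 applies (level before this adjustment is 20 ≥ 15, so +4): 20 + 4 = 24.
Final offense level: 24.
Criminal history: 8 prior points → Category III (5-15).
Level 24 falls in the 24-25 band.
Grid: Level 24-25 × Category III = 216-240 weeks.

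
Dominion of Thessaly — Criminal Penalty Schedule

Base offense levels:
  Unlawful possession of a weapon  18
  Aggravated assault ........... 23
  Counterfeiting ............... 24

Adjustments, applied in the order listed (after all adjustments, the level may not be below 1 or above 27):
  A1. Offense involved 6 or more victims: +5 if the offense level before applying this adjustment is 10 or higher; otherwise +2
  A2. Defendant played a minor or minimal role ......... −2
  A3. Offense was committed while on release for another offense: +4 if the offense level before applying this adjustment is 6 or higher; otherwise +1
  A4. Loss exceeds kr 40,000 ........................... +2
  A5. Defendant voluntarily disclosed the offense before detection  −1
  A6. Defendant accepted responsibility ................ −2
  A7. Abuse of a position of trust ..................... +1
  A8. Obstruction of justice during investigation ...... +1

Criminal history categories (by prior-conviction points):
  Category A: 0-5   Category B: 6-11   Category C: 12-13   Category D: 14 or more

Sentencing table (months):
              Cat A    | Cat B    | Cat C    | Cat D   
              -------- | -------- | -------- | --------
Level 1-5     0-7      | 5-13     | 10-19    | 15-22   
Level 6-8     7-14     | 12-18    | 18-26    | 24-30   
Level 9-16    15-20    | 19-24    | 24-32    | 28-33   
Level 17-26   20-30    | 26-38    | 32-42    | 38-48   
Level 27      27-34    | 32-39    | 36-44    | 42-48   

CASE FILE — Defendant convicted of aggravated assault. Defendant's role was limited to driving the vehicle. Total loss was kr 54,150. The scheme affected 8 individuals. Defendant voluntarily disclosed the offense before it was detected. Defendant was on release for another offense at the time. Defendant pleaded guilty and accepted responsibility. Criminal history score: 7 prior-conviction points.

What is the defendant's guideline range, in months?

Base offense level for aggravated assault: 23.
A1 applies (level before this adjustment is 23 ≥ 10, so +5): 23 + 5 = 28.
A2 applies: 28 − 2 = 26.
A3 applies (level before this adjustment is 26 ≥ 6, so +4): 26 + 4 = 30.
A4 applies: 30 + 2 = 32.
A5 applies: 32 − 1 = 31.
A6 applies: 31 − 2 = 29.
A7 does not apply.
Level 29 exceeds the maximum of 27; capped at 27.
Final offense level: 27.
Criminal history: 7 prior points → Category B (6-11).
Level 27 falls in the 27 band.
Grid: Level 27 × Category B = 32-39 months.

32-39 months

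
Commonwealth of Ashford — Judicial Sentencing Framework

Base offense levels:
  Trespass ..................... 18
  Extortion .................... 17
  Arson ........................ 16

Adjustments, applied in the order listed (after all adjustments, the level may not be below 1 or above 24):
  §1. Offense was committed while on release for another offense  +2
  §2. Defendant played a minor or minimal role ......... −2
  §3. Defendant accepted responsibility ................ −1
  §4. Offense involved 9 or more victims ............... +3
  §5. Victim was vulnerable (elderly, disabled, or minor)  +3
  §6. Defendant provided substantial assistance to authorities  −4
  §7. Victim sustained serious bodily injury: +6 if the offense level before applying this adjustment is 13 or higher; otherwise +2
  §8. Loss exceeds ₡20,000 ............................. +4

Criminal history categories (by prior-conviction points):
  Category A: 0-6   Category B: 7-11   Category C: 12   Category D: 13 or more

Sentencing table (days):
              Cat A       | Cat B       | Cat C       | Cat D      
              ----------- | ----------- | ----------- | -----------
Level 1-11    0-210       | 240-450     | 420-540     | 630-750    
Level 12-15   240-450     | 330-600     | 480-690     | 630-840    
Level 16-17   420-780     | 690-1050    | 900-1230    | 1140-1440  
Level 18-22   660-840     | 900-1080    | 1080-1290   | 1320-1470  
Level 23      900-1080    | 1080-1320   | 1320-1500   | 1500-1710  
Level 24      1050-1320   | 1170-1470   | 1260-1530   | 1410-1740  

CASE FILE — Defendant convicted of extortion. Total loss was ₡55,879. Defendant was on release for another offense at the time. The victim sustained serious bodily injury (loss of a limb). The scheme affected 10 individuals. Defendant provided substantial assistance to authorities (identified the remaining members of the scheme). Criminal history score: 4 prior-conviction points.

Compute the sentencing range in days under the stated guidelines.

Base offense level for extortion: 17.
§1 applies: 17 + 2 = 19.
§2 does not apply.
§4 applies: 19 + 3 = 22.
§6 applies: 22 − 4 = 18.
§7 applies (level before this adjustment is 18 ≥ 13, so +6): 18 + 6 = 24.
§8 applies: 24 + 4 = 28.
Level 28 exceeds the maximum of 24; capped at 24.
Final offense level: 24.
Criminal history: 4 prior points → Category A (0-6).
Level 24 falls in the 24 band.
Grid: Level 24 × Category A = 1050-1320 days.

1050-1320 days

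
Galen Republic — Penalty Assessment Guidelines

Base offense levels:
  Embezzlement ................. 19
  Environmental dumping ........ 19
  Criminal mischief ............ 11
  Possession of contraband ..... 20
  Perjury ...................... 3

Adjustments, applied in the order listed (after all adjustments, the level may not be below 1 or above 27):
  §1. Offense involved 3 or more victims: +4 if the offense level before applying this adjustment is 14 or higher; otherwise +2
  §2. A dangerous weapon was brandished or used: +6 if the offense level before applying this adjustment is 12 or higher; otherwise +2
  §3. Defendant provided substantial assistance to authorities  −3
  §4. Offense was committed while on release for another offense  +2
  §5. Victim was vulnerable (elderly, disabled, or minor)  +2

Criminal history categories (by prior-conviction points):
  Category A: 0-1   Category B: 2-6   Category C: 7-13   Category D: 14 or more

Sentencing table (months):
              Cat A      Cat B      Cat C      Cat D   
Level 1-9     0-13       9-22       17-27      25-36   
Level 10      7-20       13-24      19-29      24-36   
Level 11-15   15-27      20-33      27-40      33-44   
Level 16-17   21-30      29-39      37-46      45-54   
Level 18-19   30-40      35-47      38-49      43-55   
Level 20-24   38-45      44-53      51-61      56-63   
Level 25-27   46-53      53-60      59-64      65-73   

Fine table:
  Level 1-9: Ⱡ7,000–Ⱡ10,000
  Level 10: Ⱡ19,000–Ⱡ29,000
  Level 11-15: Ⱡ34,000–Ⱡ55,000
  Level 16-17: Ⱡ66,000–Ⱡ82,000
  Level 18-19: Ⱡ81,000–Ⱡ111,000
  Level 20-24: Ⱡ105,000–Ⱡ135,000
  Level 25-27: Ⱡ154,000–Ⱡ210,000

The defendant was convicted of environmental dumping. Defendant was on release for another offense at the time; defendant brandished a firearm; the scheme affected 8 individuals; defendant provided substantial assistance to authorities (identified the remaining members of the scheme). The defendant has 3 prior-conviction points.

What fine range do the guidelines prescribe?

Ⱡ154,000–Ⱡ210,000

Base offense level for environmental dumping: 19.
§1 applies (level before this adjustment is 19 ≥ 14, so +4): 19 + 4 = 23.
§2 applies (level before this adjustment is 23 ≥ 12, so +6): 23 + 6 = 29.
§3 applies: 29 − 3 = 26.
§4 applies: 26 + 2 = 28.
Level 28 exceeds the maximum of 27; capped at 27.
Final offense level: 27.
Level 27 falls in the 25-27 band.
Fine table: Level 25-27 → Ⱡ154,000–Ⱡ210,000.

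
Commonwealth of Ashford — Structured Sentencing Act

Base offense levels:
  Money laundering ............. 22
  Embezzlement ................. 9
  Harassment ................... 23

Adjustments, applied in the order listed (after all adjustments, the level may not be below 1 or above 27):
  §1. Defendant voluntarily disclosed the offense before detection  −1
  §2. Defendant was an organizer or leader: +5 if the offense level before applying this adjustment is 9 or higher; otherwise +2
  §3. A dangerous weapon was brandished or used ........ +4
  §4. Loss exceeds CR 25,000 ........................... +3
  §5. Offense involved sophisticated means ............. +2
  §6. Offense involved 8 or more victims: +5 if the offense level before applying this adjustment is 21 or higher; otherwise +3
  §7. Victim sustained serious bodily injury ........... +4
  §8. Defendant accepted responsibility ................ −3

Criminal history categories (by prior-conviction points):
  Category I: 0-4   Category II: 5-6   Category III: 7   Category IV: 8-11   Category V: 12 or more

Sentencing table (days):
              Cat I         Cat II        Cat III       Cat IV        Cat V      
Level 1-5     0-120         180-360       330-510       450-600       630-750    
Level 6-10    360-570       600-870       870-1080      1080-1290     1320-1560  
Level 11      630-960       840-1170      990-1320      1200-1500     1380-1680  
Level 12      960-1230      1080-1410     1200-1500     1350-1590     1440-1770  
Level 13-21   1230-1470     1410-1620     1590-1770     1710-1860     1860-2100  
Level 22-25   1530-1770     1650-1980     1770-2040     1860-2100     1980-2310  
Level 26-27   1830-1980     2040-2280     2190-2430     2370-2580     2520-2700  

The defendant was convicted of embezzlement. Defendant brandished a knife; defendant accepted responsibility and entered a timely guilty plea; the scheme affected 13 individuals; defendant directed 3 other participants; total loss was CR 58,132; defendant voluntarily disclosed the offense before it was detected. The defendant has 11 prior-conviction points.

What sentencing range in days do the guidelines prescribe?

Base offense level for embezzlement: 9.
§1 applies: 9 − 1 = 8.
§2 applies (level before this adjustment is 8 < 9, so +2): 8 + 2 = 10.
§3 applies: 10 + 4 = 14.
§4 applies: 14 + 3 = 17.
§6 applies (level before this adjustment is 17 < 21, so +3): 17 + 3 = 20.
§7 does not apply.
§8 applies: 20 − 3 = 17.
Final offense level: 17.
Criminal history: 11 prior points → Category IV (8-11).
Level 17 falls in the 13-21 band.
Grid: Level 13-21 × Category IV = 1710-1860 days.

1710-1860 days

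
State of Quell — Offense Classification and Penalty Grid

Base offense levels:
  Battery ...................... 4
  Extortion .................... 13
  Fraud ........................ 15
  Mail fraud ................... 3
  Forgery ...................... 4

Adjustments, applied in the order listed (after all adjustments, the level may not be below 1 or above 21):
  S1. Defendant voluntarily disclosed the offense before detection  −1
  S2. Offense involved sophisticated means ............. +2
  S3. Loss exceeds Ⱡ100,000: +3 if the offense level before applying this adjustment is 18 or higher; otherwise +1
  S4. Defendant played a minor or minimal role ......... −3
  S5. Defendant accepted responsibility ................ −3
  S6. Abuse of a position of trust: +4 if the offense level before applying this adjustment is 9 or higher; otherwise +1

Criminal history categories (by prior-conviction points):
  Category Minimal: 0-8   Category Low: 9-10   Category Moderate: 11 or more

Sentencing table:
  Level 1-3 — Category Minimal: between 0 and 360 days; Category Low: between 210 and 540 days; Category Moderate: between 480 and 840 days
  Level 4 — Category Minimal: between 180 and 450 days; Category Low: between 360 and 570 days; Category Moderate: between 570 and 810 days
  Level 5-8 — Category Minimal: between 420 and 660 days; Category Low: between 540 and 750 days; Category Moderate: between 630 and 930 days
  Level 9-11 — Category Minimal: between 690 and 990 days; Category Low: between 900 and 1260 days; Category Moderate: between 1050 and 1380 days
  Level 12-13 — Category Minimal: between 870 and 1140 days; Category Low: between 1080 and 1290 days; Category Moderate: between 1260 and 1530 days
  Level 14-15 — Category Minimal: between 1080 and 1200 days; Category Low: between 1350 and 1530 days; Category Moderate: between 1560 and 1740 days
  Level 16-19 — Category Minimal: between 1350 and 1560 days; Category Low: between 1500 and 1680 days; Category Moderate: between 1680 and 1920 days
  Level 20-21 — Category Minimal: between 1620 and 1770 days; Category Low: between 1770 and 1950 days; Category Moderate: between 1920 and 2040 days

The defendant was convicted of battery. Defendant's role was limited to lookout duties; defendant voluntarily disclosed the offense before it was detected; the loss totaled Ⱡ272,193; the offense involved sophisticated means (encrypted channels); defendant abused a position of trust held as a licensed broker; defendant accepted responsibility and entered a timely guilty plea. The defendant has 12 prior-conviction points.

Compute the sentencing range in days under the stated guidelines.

480-840 days

Base offense level for battery: 4.
S1 applies: 4 − 1 = 3.
S2 applies: 3 + 2 = 5.
S3 applies (level before this adjustment is 5 < 18, so +1): 5 + 1 = 6.
S4 applies: 6 − 3 = 3.
S5 applies: 3 − 3 = 0.
S6 applies (level before this adjustment is 0 < 9, so +1): 0 + 1 = 1.
Final offense level: 1.
Criminal history: 12 prior points → Category Moderate (11+).
Level 1 falls in the 1-3 band.
Grid: Level 1-3 × Category Moderate = 480-840 days.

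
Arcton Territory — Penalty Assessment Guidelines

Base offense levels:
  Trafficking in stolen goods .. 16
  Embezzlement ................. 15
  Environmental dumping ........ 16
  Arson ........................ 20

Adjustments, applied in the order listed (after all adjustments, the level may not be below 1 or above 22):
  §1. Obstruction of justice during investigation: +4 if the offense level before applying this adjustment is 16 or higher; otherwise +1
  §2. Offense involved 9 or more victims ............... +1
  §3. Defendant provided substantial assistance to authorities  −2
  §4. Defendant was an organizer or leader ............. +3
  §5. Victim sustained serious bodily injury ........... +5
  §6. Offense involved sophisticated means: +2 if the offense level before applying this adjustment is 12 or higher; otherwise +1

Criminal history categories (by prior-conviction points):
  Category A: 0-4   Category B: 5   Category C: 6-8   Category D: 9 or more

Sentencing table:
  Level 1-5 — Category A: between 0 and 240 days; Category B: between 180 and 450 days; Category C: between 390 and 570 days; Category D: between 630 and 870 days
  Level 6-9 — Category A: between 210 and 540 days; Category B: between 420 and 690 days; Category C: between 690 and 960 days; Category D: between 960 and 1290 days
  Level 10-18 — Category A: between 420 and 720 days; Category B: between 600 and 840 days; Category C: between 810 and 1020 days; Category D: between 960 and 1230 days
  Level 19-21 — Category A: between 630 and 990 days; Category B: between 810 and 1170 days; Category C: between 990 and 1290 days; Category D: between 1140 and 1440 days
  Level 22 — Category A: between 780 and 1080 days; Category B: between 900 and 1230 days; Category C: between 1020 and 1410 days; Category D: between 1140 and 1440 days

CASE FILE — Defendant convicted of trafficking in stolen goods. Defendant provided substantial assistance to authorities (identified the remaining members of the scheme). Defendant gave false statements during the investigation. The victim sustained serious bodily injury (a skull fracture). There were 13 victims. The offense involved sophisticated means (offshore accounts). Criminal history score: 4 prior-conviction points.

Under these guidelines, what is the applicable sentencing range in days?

780-1080 days

Base offense level for trafficking in stolen goods: 16.
§1 applies (level before this adjustment is 16 ≥ 16, so +4): 16 + 4 = 20.
§2 applies: 20 + 1 = 21.
§3 applies: 21 − 2 = 19.
§5 applies: 19 + 5 = 24.
§6 applies (level before this adjustment is 24 ≥ 12, so +2): 24 + 2 = 26.
Level 26 exceeds the maximum of 22; capped at 22.
Final offense level: 22.
Criminal history: 4 prior points → Category A (0-4).
Level 22 falls in the 22 band.
Grid: Level 22 × Category A = 780-1080 days.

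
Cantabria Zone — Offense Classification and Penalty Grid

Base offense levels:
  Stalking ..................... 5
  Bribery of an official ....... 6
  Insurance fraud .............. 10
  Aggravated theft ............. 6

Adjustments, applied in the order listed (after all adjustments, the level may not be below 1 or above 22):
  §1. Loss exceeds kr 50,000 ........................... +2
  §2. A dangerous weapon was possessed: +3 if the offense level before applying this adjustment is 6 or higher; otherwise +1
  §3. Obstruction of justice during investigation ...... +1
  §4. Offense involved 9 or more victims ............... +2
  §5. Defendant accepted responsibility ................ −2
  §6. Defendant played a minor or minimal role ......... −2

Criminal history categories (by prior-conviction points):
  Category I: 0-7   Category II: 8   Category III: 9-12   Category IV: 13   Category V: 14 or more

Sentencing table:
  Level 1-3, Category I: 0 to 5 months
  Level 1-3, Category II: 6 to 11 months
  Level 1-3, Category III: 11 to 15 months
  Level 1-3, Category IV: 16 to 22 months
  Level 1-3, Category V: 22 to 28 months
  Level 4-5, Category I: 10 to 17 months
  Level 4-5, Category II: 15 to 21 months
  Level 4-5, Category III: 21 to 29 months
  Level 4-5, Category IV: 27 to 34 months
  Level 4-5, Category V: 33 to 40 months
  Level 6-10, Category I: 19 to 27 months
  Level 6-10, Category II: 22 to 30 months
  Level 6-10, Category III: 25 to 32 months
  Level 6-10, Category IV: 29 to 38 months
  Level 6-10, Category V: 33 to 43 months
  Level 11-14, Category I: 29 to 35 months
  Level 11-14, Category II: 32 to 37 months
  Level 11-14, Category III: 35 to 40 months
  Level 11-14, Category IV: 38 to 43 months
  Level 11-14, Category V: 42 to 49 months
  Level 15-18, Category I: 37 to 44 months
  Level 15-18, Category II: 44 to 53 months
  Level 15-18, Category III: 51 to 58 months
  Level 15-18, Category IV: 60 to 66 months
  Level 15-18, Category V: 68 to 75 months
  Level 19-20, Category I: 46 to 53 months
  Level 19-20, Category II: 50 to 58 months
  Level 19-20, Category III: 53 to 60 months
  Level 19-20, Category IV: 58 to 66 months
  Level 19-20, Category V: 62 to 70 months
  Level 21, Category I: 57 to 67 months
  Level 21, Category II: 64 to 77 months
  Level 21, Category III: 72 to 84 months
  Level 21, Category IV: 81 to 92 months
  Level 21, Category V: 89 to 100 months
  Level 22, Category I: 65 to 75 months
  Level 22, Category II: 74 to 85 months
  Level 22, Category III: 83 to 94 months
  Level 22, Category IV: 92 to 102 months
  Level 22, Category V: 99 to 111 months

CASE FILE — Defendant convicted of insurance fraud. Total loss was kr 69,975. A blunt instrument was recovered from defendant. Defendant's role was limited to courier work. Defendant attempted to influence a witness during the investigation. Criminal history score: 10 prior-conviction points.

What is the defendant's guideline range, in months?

35-40 months

Base offense level for insurance fraud: 10.
§1 applies: 10 + 2 = 12.
§2 applies (level before this adjustment is 12 ≥ 6, so +3): 12 + 3 = 15.
§3 applies: 15 + 1 = 16.
§5 does not apply.
§6 applies: 16 − 2 = 14.
Final offense level: 14.
Criminal history: 10 prior points → Category III (9-12).
Level 14 falls in the 11-14 band.
Grid: Level 11-14 × Category III = 35-40 months.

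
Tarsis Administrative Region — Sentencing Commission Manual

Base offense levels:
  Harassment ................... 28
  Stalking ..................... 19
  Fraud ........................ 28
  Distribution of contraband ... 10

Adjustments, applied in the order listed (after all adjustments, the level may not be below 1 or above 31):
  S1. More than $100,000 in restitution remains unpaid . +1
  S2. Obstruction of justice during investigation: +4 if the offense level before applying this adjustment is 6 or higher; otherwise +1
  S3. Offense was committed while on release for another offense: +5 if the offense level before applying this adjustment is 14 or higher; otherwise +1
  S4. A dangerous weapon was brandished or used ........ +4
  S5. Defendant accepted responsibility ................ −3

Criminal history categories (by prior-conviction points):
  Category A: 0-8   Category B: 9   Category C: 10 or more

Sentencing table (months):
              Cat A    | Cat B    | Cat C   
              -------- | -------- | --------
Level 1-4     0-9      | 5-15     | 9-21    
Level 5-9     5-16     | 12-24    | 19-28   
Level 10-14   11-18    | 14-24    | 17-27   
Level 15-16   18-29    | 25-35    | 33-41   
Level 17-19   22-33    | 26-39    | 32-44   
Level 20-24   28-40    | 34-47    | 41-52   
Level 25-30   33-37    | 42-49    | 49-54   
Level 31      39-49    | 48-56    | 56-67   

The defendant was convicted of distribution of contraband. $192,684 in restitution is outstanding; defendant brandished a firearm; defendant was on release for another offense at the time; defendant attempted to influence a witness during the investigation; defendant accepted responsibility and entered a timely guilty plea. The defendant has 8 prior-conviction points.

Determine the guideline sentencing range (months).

Base offense level for distribution of contraband: 10.
S1 applies: 10 + 1 = 11.
S2 applies (level before this adjustment is 11 ≥ 6, so +4): 11 + 4 = 15.
S3 applies (level before this adjustment is 15 ≥ 14, so +5): 15 + 5 = 20.
S4 applies: 20 + 4 = 24.
S5 applies: 24 − 3 = 21.
Final offense level: 21.
Criminal history: 8 prior points → Category A (0-8).
Level 21 falls in the 20-24 band.
Grid: Level 20-24 × Category A = 28-40 months.

28-40 months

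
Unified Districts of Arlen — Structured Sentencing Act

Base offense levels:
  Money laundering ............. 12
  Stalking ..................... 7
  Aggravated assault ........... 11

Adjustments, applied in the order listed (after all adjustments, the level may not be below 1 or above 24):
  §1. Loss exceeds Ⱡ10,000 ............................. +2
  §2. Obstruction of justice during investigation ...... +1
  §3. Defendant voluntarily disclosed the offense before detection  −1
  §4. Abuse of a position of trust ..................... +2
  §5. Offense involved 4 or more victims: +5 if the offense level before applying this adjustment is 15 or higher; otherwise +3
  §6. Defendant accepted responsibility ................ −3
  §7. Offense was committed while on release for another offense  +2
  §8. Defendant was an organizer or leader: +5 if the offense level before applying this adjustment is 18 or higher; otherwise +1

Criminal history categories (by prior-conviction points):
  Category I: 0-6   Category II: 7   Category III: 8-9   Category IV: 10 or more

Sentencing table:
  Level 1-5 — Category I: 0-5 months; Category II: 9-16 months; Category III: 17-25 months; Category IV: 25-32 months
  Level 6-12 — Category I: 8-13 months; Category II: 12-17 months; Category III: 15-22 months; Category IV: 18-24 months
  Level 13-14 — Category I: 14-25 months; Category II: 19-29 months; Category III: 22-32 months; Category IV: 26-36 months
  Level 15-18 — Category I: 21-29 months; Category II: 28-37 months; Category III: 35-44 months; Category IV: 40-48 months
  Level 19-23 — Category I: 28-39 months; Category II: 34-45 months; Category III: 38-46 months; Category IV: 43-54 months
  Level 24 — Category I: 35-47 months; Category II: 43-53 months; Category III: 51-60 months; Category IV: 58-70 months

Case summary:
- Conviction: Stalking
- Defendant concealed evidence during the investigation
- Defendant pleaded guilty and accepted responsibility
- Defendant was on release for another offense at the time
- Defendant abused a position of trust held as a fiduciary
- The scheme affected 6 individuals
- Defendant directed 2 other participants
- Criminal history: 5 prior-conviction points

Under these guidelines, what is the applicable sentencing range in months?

14-25 months

Base offense level for stalking: 7.
§1 does not apply.
§2 applies: 7 + 1 = 8.
§3 does not apply.
§4 applies: 8 + 2 = 10.
§5 applies (level before this adjustment is 10 < 15, so +3): 10 + 3 = 13.
§6 applies: 13 − 3 = 10.
§7 applies: 10 + 2 = 12.
§8 applies (level before this adjustment is 12 < 18, so +1): 12 + 1 = 13.
Final offense level: 13.
Criminal history: 5 prior points → Category I (0-6).
Level 13 falls in the 13-14 band.
Grid: Level 13-14 × Category I = 14-25 months.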